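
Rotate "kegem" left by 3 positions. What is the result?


Input: "kegem", rotate left by 3
First 3 characters: "keg"
Remaining characters: "em"
Concatenate remaining + first: "em" + "keg" = "emkeg"

emkeg


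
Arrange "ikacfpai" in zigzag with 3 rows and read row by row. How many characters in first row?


Zigzag "ikacfpai" into 3 rows:
Placing characters:
  'i' => row 0
  'k' => row 1
  'a' => row 2
  'c' => row 1
  'f' => row 0
  'p' => row 1
  'a' => row 2
  'i' => row 1
Rows:
  Row 0: "if"
  Row 1: "kcpi"
  Row 2: "aa"
First row length: 2

2


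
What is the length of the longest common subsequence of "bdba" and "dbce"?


LCS of "bdba" and "dbce"
DP table:
           d    b    c    e
      0    0    0    0    0
  b   0    0    1    1    1
  d   0    1    1    1    1
  b   0    1    2    2    2
  a   0    1    2    2    2
LCS length = dp[4][4] = 2

2


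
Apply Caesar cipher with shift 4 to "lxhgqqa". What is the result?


Caesar cipher: shift "lxhgqqa" by 4
  'l' (pos 11) + 4 = pos 15 = 'p'
  'x' (pos 23) + 4 = pos 1 = 'b'
  'h' (pos 7) + 4 = pos 11 = 'l'
  'g' (pos 6) + 4 = pos 10 = 'k'
  'q' (pos 16) + 4 = pos 20 = 'u'
  'q' (pos 16) + 4 = pos 20 = 'u'
  'a' (pos 0) + 4 = pos 4 = 'e'
Result: pblkuue

pblkuue


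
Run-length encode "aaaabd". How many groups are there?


Input: aaaabd
Scanning for consecutive runs:
  Group 1: 'a' x 4 (positions 0-3)
  Group 2: 'b' x 1 (positions 4-4)
  Group 3: 'd' x 1 (positions 5-5)
Total groups: 3

3


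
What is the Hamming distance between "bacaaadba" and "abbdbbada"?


Comparing "bacaaadba" and "abbdbbada" position by position:
  Position 0: 'b' vs 'a' => differ
  Position 1: 'a' vs 'b' => differ
  Position 2: 'c' vs 'b' => differ
  Position 3: 'a' vs 'd' => differ
  Position 4: 'a' vs 'b' => differ
  Position 5: 'a' vs 'b' => differ
  Position 6: 'd' vs 'a' => differ
  Position 7: 'b' vs 'd' => differ
  Position 8: 'a' vs 'a' => same
Total differences (Hamming distance): 8

8


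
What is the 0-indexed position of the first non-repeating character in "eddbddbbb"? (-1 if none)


Input: eddbddbbb
Character frequencies:
  'b': 4
  'd': 4
  'e': 1
Scanning left to right for freq == 1:
  Position 0 ('e'): unique! => answer = 0

0


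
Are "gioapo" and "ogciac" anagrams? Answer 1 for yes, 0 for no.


Strings: "gioapo", "ogciac"
Sorted first:  agioop
Sorted second: accgio
Differ at position 1: 'g' vs 'c' => not anagrams

0


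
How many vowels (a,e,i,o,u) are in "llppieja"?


Input: llppieja
Checking each character:
  'l' at position 0: consonant
  'l' at position 1: consonant
  'p' at position 2: consonant
  'p' at position 3: consonant
  'i' at position 4: vowel (running total: 1)
  'e' at position 5: vowel (running total: 2)
  'j' at position 6: consonant
  'a' at position 7: vowel (running total: 3)
Total vowels: 3

3


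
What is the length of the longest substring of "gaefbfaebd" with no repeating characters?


Input: "gaefbfaebd"
Sliding window (track last position of each char):
  Position 0 ('g'): window [0,0] length 1 -- new best
  Position 1 ('a'): window [0,1] length 2 -- new best
  Position 2 ('e'): window [0,2] length 3 -- new best
  Position 3 ('f'): window [0,3] length 4 -- new best
  Position 4 ('b'): window [0,4] length 5 -- new best
  Position 5 ('f'): repeat (last at 3), move window start to 4
  Position 5 ('f'): window [4,5] length 2
  Position 6 ('a'): window [4,6] length 3
  Position 7 ('e'): window [4,7] length 4
  Position 8 ('b'): repeat (last at 4), move window start to 5
  Position 8 ('b'): window [5,8] length 4
  Position 9 ('d'): window [5,9] length 5
Longest substring with no repeats: "gaefb" with length 5

5


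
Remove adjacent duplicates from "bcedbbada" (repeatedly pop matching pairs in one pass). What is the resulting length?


Input: bcedbbada
Stack-based adjacent duplicate removal:
  Read 'b': push. Stack: b
  Read 'c': push. Stack: bc
  Read 'e': push. Stack: bce
  Read 'd': push. Stack: bced
  Read 'b': push. Stack: bcedb
  Read 'b': matches stack top 'b' => pop. Stack: bced
  Read 'a': push. Stack: bceda
  Read 'd': push. Stack: bcedad
  Read 'a': push. Stack: bcedada
Final stack: "bcedada" (length 7)

7


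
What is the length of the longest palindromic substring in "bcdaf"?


Input: "bcdaf"
Checking substrings for palindromes:
  No multi-char palindromic substrings found
Longest palindromic substring: "b" with length 1

1


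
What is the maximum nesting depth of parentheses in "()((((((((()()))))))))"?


Input: "()((((((((()()))))))))"
Tracking depth:
  Position 0 '(': depth becomes 1
  Position 1 ')': depth becomes 0
  Position 2 '(': depth becomes 1
  Position 3 '(': depth becomes 2
  Position 4 '(': depth becomes 3
  Position 5 '(': depth becomes 4
  Position 6 '(': depth becomes 5
  Position 7 '(': depth becomes 6
  Position 8 '(': depth becomes 7
  Position 9 '(': depth becomes 8
  Position 10 '(': depth becomes 9
  Position 11 ')': depth becomes 8
  Position 12 '(': depth becomes 9
  Position 13 ')': depth becomes 8
  Position 14 ')': depth becomes 7
  Position 15 ')': depth becomes 6
  Position 16 ')': depth becomes 5
  Position 17 ')': depth becomes 4
  Position 18 ')': depth becomes 3
  Position 19 ')': depth becomes 2
  Position 20 ')': depth becomes 1
  Position 21 ')': depth becomes 0
Maximum depth reached: 9

9


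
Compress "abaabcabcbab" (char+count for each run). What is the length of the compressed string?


Input: abaabcabcbab
Runs:
  'a' x 1 => "a1"
  'b' x 1 => "b1"
  'a' x 2 => "a2"
  'b' x 1 => "b1"
  'c' x 1 => "c1"
  'a' x 1 => "a1"
  'b' x 1 => "b1"
  'c' x 1 => "c1"
  'b' x 1 => "b1"
  'a' x 1 => "a1"
  'b' x 1 => "b1"
Compressed: "a1b1a2b1c1a1b1c1b1a1b1"
Compressed length: 22

22


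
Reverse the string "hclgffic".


Input: hclgffic
Reading characters right to left:
  Position 7: 'c'
  Position 6: 'i'
  Position 5: 'f'
  Position 4: 'f'
  Position 3: 'g'
  Position 2: 'l'
  Position 1: 'c'
  Position 0: 'h'
Reversed: ciffglch

ciffglch


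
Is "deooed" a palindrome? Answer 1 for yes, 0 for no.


Input: deooed
Reversed: deooed
  Compare pos 0 ('d') with pos 5 ('d'): match
  Compare pos 1 ('e') with pos 4 ('e'): match
  Compare pos 2 ('o') with pos 3 ('o'): match
Result: palindrome

1


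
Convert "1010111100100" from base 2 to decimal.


Input: "1010111100100" in base 2
Positional expansion:
  Digit '1' (value 1) x 2^12 = 4096
  Digit '0' (value 0) x 2^11 = 0
  Digit '1' (value 1) x 2^10 = 1024
  Digit '0' (value 0) x 2^9 = 0
  Digit '1' (value 1) x 2^8 = 256
  Digit '1' (value 1) x 2^7 = 128
  Digit '1' (value 1) x 2^6 = 64
  Digit '1' (value 1) x 2^5 = 32
  Digit '0' (value 0) x 2^4 = 0
  Digit '0' (value 0) x 2^3 = 0
  Digit '1' (value 1) x 2^2 = 4
  Digit '0' (value 0) x 2^1 = 0
  Digit '0' (value 0) x 2^0 = 0
Sum = 5604

5604


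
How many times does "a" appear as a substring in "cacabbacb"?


Searching for "a" in "cacabbacb"
Scanning each position:
  Position 0: "c" => no
  Position 1: "a" => MATCH
  Position 2: "c" => no
  Position 3: "a" => MATCH
  Position 4: "b" => no
  Position 5: "b" => no
  Position 6: "a" => MATCH
  Position 7: "c" => no
  Position 8: "b" => no
Total occurrences: 3

3


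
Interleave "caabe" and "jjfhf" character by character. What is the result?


Interleaving "caabe" and "jjfhf":
  Position 0: 'c' from first, 'j' from second => "cj"
  Position 1: 'a' from first, 'j' from second => "aj"
  Position 2: 'a' from first, 'f' from second => "af"
  Position 3: 'b' from first, 'h' from second => "bh"
  Position 4: 'e' from first, 'f' from second => "ef"
Result: cjajafbhef

cjajafbhef


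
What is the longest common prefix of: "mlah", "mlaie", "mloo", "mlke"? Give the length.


Words: mlah, mlaie, mloo, mlke
  Position 0: all 'm' => match
  Position 1: all 'l' => match
  Position 2: ('a', 'a', 'o', 'k') => mismatch, stop
LCP = "ml" (length 2)

2


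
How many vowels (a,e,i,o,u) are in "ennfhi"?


Input: ennfhi
Checking each character:
  'e' at position 0: vowel (running total: 1)
  'n' at position 1: consonant
  'n' at position 2: consonant
  'f' at position 3: consonant
  'h' at position 4: consonant
  'i' at position 5: vowel (running total: 2)
Total vowels: 2

2


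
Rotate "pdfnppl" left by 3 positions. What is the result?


Input: "pdfnppl", rotate left by 3
First 3 characters: "pdf"
Remaining characters: "nppl"
Concatenate remaining + first: "nppl" + "pdf" = "npplpdf"

npplpdf


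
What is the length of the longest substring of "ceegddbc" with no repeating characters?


Input: "ceegddbc"
Sliding window (track last position of each char):
  Position 0 ('c'): window [0,0] length 1 -- new best
  Position 1 ('e'): window [0,1] length 2 -- new best
  Position 2 ('e'): repeat (last at 1), move window start to 2
  Position 2 ('e'): window [2,2] length 1
  Position 3 ('g'): window [2,3] length 2
  Position 4 ('d'): window [2,4] length 3 -- new best
  Position 5 ('d'): repeat (last at 4), move window start to 5
  Position 5 ('d'): window [5,5] length 1
  Position 6 ('b'): window [5,6] length 2
  Position 7 ('c'): window [5,7] length 3
Longest substring with no repeats: "egd" with length 3

3


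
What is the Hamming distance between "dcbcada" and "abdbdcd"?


Comparing "dcbcada" and "abdbdcd" position by position:
  Position 0: 'd' vs 'a' => differ
  Position 1: 'c' vs 'b' => differ
  Position 2: 'b' vs 'd' => differ
  Position 3: 'c' vs 'b' => differ
  Position 4: 'a' vs 'd' => differ
  Position 5: 'd' vs 'c' => differ
  Position 6: 'a' vs 'd' => differ
Total differences (Hamming distance): 7

7


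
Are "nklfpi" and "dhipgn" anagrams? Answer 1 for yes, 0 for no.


Strings: "nklfpi", "dhipgn"
Sorted first:  fiklnp
Sorted second: dghinp
Differ at position 0: 'f' vs 'd' => not anagrams

0


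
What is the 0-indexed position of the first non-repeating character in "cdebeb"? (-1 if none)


Input: cdebeb
Character frequencies:
  'b': 2
  'c': 1
  'd': 1
  'e': 2
Scanning left to right for freq == 1:
  Position 0 ('c'): unique! => answer = 0

0


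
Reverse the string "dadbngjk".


Input: dadbngjk
Reading characters right to left:
  Position 7: 'k'
  Position 6: 'j'
  Position 5: 'g'
  Position 4: 'n'
  Position 3: 'b'
  Position 2: 'd'
  Position 1: 'a'
  Position 0: 'd'
Reversed: kjgnbdad

kjgnbdad


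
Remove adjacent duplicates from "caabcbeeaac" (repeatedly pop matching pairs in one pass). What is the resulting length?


Input: caabcbeeaac
Stack-based adjacent duplicate removal:
  Read 'c': push. Stack: c
  Read 'a': push. Stack: ca
  Read 'a': matches stack top 'a' => pop. Stack: c
  Read 'b': push. Stack: cb
  Read 'c': push. Stack: cbc
  Read 'b': push. Stack: cbcb
  Read 'e': push. Stack: cbcbe
  Read 'e': matches stack top 'e' => pop. Stack: cbcb
  Read 'a': push. Stack: cbcba
  Read 'a': matches stack top 'a' => pop. Stack: cbcb
  Read 'c': push. Stack: cbcbc
Final stack: "cbcbc" (length 5)

5


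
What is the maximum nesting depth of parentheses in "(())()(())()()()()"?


Input: "(())()(())()()()()"
Tracking depth:
  Position 0 '(': depth becomes 1
  Position 1 '(': depth becomes 2
  Position 2 ')': depth becomes 1
  Position 3 ')': depth becomes 0
  Position 4 '(': depth becomes 1
  Position 5 ')': depth becomes 0
  Position 6 '(': depth becomes 1
  Position 7 '(': depth becomes 2
  Position 8 ')': depth becomes 1
  Position 9 ')': depth becomes 0
  Position 10 '(': depth becomes 1
  Position 11 ')': depth becomes 0
  Position 12 '(': depth becomes 1
  Position 13 ')': depth becomes 0
  Position 14 '(': depth becomes 1
  Position 15 ')': depth becomes 0
  Position 16 '(': depth becomes 1
  Position 17 ')': depth becomes 0
Maximum depth reached: 2

2


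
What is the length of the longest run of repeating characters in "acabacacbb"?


Input: "acabacacbb"
Scanning for longest run:
  Position 1 ('c'): new char, reset run to 1
  Position 2 ('a'): new char, reset run to 1
  Position 3 ('b'): new char, reset run to 1
  Position 4 ('a'): new char, reset run to 1
  Position 5 ('c'): new char, reset run to 1
  Position 6 ('a'): new char, reset run to 1
  Position 7 ('c'): new char, reset run to 1
  Position 8 ('b'): new char, reset run to 1
  Position 9 ('b'): continues run of 'b', length=2
Longest run: 'b' with length 2

2


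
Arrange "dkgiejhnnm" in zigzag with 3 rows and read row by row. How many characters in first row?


Zigzag "dkgiejhnnm" into 3 rows:
Placing characters:
  'd' => row 0
  'k' => row 1
  'g' => row 2
  'i' => row 1
  'e' => row 0
  'j' => row 1
  'h' => row 2
  'n' => row 1
  'n' => row 0
  'm' => row 1
Rows:
  Row 0: "den"
  Row 1: "kijnm"
  Row 2: "gh"
First row length: 3

3


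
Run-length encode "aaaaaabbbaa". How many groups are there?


Input: aaaaaabbbaa
Scanning for consecutive runs:
  Group 1: 'a' x 6 (positions 0-5)
  Group 2: 'b' x 3 (positions 6-8)
  Group 3: 'a' x 2 (positions 9-10)
Total groups: 3

3


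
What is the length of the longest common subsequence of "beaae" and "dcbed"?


LCS of "beaae" and "dcbed"
DP table:
           d    c    b    e    d
      0    0    0    0    0    0
  b   0    0    0    1    1    1
  e   0    0    0    1    2    2
  a   0    0    0    1    2    2
  a   0    0    0    1    2    2
  e   0    0    0    1    2    2
LCS length = dp[5][5] = 2

2


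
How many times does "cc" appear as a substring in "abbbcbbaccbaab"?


Searching for "cc" in "abbbcbbaccbaab"
Scanning each position:
  Position 0: "ab" => no
  Position 1: "bb" => no
  Position 2: "bb" => no
  Position 3: "bc" => no
  Position 4: "cb" => no
  Position 5: "bb" => no
  Position 6: "ba" => no
  Position 7: "ac" => no
  Position 8: "cc" => MATCH
  Position 9: "cb" => no
  Position 10: "ba" => no
  Position 11: "aa" => no
  Position 12: "ab" => no
Total occurrences: 1

1


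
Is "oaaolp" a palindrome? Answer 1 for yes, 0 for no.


Input: oaaolp
Reversed: ploaao
  Compare pos 0 ('o') with pos 5 ('p'): MISMATCH
  Compare pos 1 ('a') with pos 4 ('l'): MISMATCH
  Compare pos 2 ('a') with pos 3 ('o'): MISMATCH
Result: not a palindrome

0


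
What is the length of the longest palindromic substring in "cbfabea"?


Input: "cbfabea"
Checking substrings for palindromes:
  No multi-char palindromic substrings found
Longest palindromic substring: "c" with length 1

1


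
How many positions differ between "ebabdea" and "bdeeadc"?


Comparing "ebabdea" and "bdeeadc" position by position:
  Position 0: 'e' vs 'b' => DIFFER
  Position 1: 'b' vs 'd' => DIFFER
  Position 2: 'a' vs 'e' => DIFFER
  Position 3: 'b' vs 'e' => DIFFER
  Position 4: 'd' vs 'a' => DIFFER
  Position 5: 'e' vs 'd' => DIFFER
  Position 6: 'a' vs 'c' => DIFFER
Positions that differ: 7

7


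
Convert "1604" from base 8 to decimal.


Input: "1604" in base 8
Positional expansion:
  Digit '1' (value 1) x 8^3 = 512
  Digit '6' (value 6) x 8^2 = 384
  Digit '0' (value 0) x 8^1 = 0
  Digit '4' (value 4) x 8^0 = 4
Sum = 900

900


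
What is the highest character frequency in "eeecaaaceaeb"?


Input: eeecaaaceaeb
Character counts:
  'a': 4
  'b': 1
  'c': 2
  'e': 5
Maximum frequency: 5

5


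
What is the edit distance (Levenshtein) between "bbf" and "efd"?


Computing edit distance: "bbf" -> "efd"
DP table:
           e    f    d
      0    1    2    3
  b   1    1    2    3
  b   2    2    2    3
  f   3    3    2    3
Edit distance = dp[3][3] = 3

3


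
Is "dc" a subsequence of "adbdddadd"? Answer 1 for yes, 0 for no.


Check if "dc" is a subsequence of "adbdddadd"
Greedy scan:
  Position 0 ('a'): no match needed
  Position 1 ('d'): matches sub[0] = 'd'
  Position 2 ('b'): no match needed
  Position 3 ('d'): no match needed
  Position 4 ('d'): no match needed
  Position 5 ('d'): no match needed
  Position 6 ('a'): no match needed
  Position 7 ('d'): no match needed
  Position 8 ('d'): no match needed
Only matched 1/2 characters => not a subsequence

0


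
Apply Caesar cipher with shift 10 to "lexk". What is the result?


Caesar cipher: shift "lexk" by 10
  'l' (pos 11) + 10 = pos 21 = 'v'
  'e' (pos 4) + 10 = pos 14 = 'o'
  'x' (pos 23) + 10 = pos 7 = 'h'
  'k' (pos 10) + 10 = pos 20 = 'u'
Result: vohu

vohu


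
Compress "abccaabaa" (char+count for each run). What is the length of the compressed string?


Input: abccaabaa
Runs:
  'a' x 1 => "a1"
  'b' x 1 => "b1"
  'c' x 2 => "c2"
  'a' x 2 => "a2"
  'b' x 1 => "b1"
  'a' x 2 => "a2"
Compressed: "a1b1c2a2b1a2"
Compressed length: 12

12


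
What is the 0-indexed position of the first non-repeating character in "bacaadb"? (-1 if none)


Input: bacaadb
Character frequencies:
  'a': 3
  'b': 2
  'c': 1
  'd': 1
Scanning left to right for freq == 1:
  Position 0 ('b'): freq=2, skip
  Position 1 ('a'): freq=3, skip
  Position 2 ('c'): unique! => answer = 2

2


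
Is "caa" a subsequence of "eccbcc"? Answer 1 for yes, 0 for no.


Check if "caa" is a subsequence of "eccbcc"
Greedy scan:
  Position 0 ('e'): no match needed
  Position 1 ('c'): matches sub[0] = 'c'
  Position 2 ('c'): no match needed
  Position 3 ('b'): no match needed
  Position 4 ('c'): no match needed
  Position 5 ('c'): no match needed
Only matched 1/3 characters => not a subsequence

0


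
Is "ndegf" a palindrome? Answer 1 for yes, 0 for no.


Input: ndegf
Reversed: fgedn
  Compare pos 0 ('n') with pos 4 ('f'): MISMATCH
  Compare pos 1 ('d') with pos 3 ('g'): MISMATCH
Result: not a palindrome

0


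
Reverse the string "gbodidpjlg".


Input: gbodidpjlg
Reading characters right to left:
  Position 9: 'g'
  Position 8: 'l'
  Position 7: 'j'
  Position 6: 'p'
  Position 5: 'd'
  Position 4: 'i'
  Position 3: 'd'
  Position 2: 'o'
  Position 1: 'b'
  Position 0: 'g'
Reversed: gljpdidobg

gljpdidobg


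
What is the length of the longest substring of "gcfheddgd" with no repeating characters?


Input: "gcfheddgd"
Sliding window (track last position of each char):
  Position 0 ('g'): window [0,0] length 1 -- new best
  Position 1 ('c'): window [0,1] length 2 -- new best
  Position 2 ('f'): window [0,2] length 3 -- new best
  Position 3 ('h'): window [0,3] length 4 -- new best
  Position 4 ('e'): window [0,4] length 5 -- new best
  Position 5 ('d'): window [0,5] length 6 -- new best
  Position 6 ('d'): repeat (last at 5), move window start to 6
  Position 6 ('d'): window [6,6] length 1
  Position 7 ('g'): window [6,7] length 2
  Position 8 ('d'): repeat (last at 6), move window start to 7
  Position 8 ('d'): window [7,8] length 2
Longest substring with no repeats: "gcfhed" with length 6

6


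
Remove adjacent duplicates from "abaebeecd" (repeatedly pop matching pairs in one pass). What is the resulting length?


Input: abaebeecd
Stack-based adjacent duplicate removal:
  Read 'a': push. Stack: a
  Read 'b': push. Stack: ab
  Read 'a': push. Stack: aba
  Read 'e': push. Stack: abae
  Read 'b': push. Stack: abaeb
  Read 'e': push. Stack: abaebe
  Read 'e': matches stack top 'e' => pop. Stack: abaeb
  Read 'c': push. Stack: abaebc
  Read 'd': push. Stack: abaebcd
Final stack: "abaebcd" (length 7)

7


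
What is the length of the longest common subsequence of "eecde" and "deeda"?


LCS of "eecde" and "deeda"
DP table:
           d    e    e    d    a
      0    0    0    0    0    0
  e   0    0    1    1    1    1
  e   0    0    1    2    2    2
  c   0    0    1    2    2    2
  d   0    1    1    2    3    3
  e   0    1    2    2    3    3
LCS length = dp[5][5] = 3

3


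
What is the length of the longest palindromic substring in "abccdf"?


Input: "abccdf"
Checking substrings for palindromes:
  [2:4] "cc" (len 2) => palindrome
Longest palindromic substring: "cc" with length 2

2


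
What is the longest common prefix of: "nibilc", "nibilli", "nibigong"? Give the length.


Words: nibilc, nibilli, nibigong
  Position 0: all 'n' => match
  Position 1: all 'i' => match
  Position 2: all 'b' => match
  Position 3: all 'i' => match
  Position 4: ('l', 'l', 'g') => mismatch, stop
LCP = "nibi" (length 4)

4


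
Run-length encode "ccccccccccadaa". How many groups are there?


Input: ccccccccccadaa
Scanning for consecutive runs:
  Group 1: 'c' x 10 (positions 0-9)
  Group 2: 'a' x 1 (positions 10-10)
  Group 3: 'd' x 1 (positions 11-11)
  Group 4: 'a' x 2 (positions 12-13)
Total groups: 4

4


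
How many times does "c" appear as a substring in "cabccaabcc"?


Searching for "c" in "cabccaabcc"
Scanning each position:
  Position 0: "c" => MATCH
  Position 1: "a" => no
  Position 2: "b" => no
  Position 3: "c" => MATCH
  Position 4: "c" => MATCH
  Position 5: "a" => no
  Position 6: "a" => no
  Position 7: "b" => no
  Position 8: "c" => MATCH
  Position 9: "c" => MATCH
Total occurrences: 5

5


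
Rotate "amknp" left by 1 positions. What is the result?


Input: "amknp", rotate left by 1
First 1 characters: "a"
Remaining characters: "mknp"
Concatenate remaining + first: "mknp" + "a" = "mknpa"

mknpa


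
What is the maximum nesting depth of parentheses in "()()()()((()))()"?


Input: "()()()()((()))()"
Tracking depth:
  Position 0 '(': depth becomes 1
  Position 1 ')': depth becomes 0
  Position 2 '(': depth becomes 1
  Position 3 ')': depth becomes 0
  Position 4 '(': depth becomes 1
  Position 5 ')': depth becomes 0
  Position 6 '(': depth becomes 1
  Position 7 ')': depth becomes 0
  Position 8 '(': depth becomes 1
  Position 9 '(': depth becomes 2
  Position 10 '(': depth becomes 3
  Position 11 ')': depth becomes 2
  Position 12 ')': depth becomes 1
  Position 13 ')': depth becomes 0
  Position 14 '(': depth becomes 1
  Position 15 ')': depth becomes 0
Maximum depth reached: 3

3


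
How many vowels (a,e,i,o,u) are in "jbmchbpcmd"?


Input: jbmchbpcmd
Checking each character:
  'j' at position 0: consonant
  'b' at position 1: consonant
  'm' at position 2: consonant
  'c' at position 3: consonant
  'h' at position 4: consonant
  'b' at position 5: consonant
  'p' at position 6: consonant
  'c' at position 7: consonant
  'm' at position 8: consonant
  'd' at position 9: consonant
Total vowels: 0

0


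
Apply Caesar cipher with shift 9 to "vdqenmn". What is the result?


Caesar cipher: shift "vdqenmn" by 9
  'v' (pos 21) + 9 = pos 4 = 'e'
  'd' (pos 3) + 9 = pos 12 = 'm'
  'q' (pos 16) + 9 = pos 25 = 'z'
  'e' (pos 4) + 9 = pos 13 = 'n'
  'n' (pos 13) + 9 = pos 22 = 'w'
  'm' (pos 12) + 9 = pos 21 = 'v'
  'n' (pos 13) + 9 = pos 22 = 'w'
Result: emznwvw

emznwvw


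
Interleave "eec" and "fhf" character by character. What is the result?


Interleaving "eec" and "fhf":
  Position 0: 'e' from first, 'f' from second => "ef"
  Position 1: 'e' from first, 'h' from second => "eh"
  Position 2: 'c' from first, 'f' from second => "cf"
Result: efehcf

efehcf


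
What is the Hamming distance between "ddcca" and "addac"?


Comparing "ddcca" and "addac" position by position:
  Position 0: 'd' vs 'a' => differ
  Position 1: 'd' vs 'd' => same
  Position 2: 'c' vs 'd' => differ
  Position 3: 'c' vs 'a' => differ
  Position 4: 'a' vs 'c' => differ
Total differences (Hamming distance): 4

4


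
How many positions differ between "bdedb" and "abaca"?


Comparing "bdedb" and "abaca" position by position:
  Position 0: 'b' vs 'a' => DIFFER
  Position 1: 'd' vs 'b' => DIFFER
  Position 2: 'e' vs 'a' => DIFFER
  Position 3: 'd' vs 'c' => DIFFER
  Position 4: 'b' vs 'a' => DIFFER
Positions that differ: 5

5


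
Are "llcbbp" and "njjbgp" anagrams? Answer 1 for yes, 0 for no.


Strings: "llcbbp", "njjbgp"
Sorted first:  bbcllp
Sorted second: bgjjnp
Differ at position 1: 'b' vs 'g' => not anagrams

0


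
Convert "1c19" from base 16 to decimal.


Input: "1c19" in base 16
Positional expansion:
  Digit '1' (value 1) x 16^3 = 4096
  Digit 'c' (value 12) x 16^2 = 3072
  Digit '1' (value 1) x 16^1 = 16
  Digit '9' (value 9) x 16^0 = 9
Sum = 7193

7193


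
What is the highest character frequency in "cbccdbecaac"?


Input: cbccdbecaac
Character counts:
  'a': 2
  'b': 2
  'c': 5
  'd': 1
  'e': 1
Maximum frequency: 5

5


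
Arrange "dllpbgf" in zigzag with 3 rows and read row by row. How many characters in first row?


Zigzag "dllpbgf" into 3 rows:
Placing characters:
  'd' => row 0
  'l' => row 1
  'l' => row 2
  'p' => row 1
  'b' => row 0
  'g' => row 1
  'f' => row 2
Rows:
  Row 0: "db"
  Row 1: "lpg"
  Row 2: "lf"
First row length: 2

2


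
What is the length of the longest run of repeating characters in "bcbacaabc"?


Input: "bcbacaabc"
Scanning for longest run:
  Position 1 ('c'): new char, reset run to 1
  Position 2 ('b'): new char, reset run to 1
  Position 3 ('a'): new char, reset run to 1
  Position 4 ('c'): new char, reset run to 1
  Position 5 ('a'): new char, reset run to 1
  Position 6 ('a'): continues run of 'a', length=2
  Position 7 ('b'): new char, reset run to 1
  Position 8 ('c'): new char, reset run to 1
Longest run: 'a' with length 2

2


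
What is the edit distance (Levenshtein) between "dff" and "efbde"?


Computing edit distance: "dff" -> "efbde"
DP table:
           e    f    b    d    e
      0    1    2    3    4    5
  d   1    1    2    3    3    4
  f   2    2    1    2    3    4
  f   3    3    2    2    3    4
Edit distance = dp[3][5] = 4

4


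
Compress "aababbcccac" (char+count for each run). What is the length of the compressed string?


Input: aababbcccac
Runs:
  'a' x 2 => "a2"
  'b' x 1 => "b1"
  'a' x 1 => "a1"
  'b' x 2 => "b2"
  'c' x 3 => "c3"
  'a' x 1 => "a1"
  'c' x 1 => "c1"
Compressed: "a2b1a1b2c3a1c1"
Compressed length: 14

14


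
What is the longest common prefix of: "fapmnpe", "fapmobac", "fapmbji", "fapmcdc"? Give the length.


Words: fapmnpe, fapmobac, fapmbji, fapmcdc
  Position 0: all 'f' => match
  Position 1: all 'a' => match
  Position 2: all 'p' => match
  Position 3: all 'm' => match
  Position 4: ('n', 'o', 'b', 'c') => mismatch, stop
LCP = "fapm" (length 4)

4


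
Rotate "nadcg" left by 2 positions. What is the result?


Input: "nadcg", rotate left by 2
First 2 characters: "na"
Remaining characters: "dcg"
Concatenate remaining + first: "dcg" + "na" = "dcgna"

dcgna


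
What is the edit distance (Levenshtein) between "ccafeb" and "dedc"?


Computing edit distance: "ccafeb" -> "dedc"
DP table:
           d    e    d    c
      0    1    2    3    4
  c   1    1    2    3    3
  c   2    2    2    3    3
  a   3    3    3    3    4
  f   4    4    4    4    4
  e   5    5    4    5    5
  b   6    6    5    5    6
Edit distance = dp[6][4] = 6

6


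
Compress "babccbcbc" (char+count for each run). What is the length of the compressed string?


Input: babccbcbc
Runs:
  'b' x 1 => "b1"
  'a' x 1 => "a1"
  'b' x 1 => "b1"
  'c' x 2 => "c2"
  'b' x 1 => "b1"
  'c' x 1 => "c1"
  'b' x 1 => "b1"
  'c' x 1 => "c1"
Compressed: "b1a1b1c2b1c1b1c1"
Compressed length: 16

16


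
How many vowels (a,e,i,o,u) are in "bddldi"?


Input: bddldi
Checking each character:
  'b' at position 0: consonant
  'd' at position 1: consonant
  'd' at position 2: consonant
  'l' at position 3: consonant
  'd' at position 4: consonant
  'i' at position 5: vowel (running total: 1)
Total vowels: 1

1


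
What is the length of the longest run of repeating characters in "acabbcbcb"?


Input: "acabbcbcb"
Scanning for longest run:
  Position 1 ('c'): new char, reset run to 1
  Position 2 ('a'): new char, reset run to 1
  Position 3 ('b'): new char, reset run to 1
  Position 4 ('b'): continues run of 'b', length=2
  Position 5 ('c'): new char, reset run to 1
  Position 6 ('b'): new char, reset run to 1
  Position 7 ('c'): new char, reset run to 1
  Position 8 ('b'): new char, reset run to 1
Longest run: 'b' with length 2

2


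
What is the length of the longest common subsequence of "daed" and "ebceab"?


LCS of "daed" and "ebceab"
DP table:
           e    b    c    e    a    b
      0    0    0    0    0    0    0
  d   0    0    0    0    0    0    0
  a   0    0    0    0    0    1    1
  e   0    1    1    1    1    1    1
  d   0    1    1    1    1    1    1
LCS length = dp[4][6] = 1

1


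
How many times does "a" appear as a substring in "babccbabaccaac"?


Searching for "a" in "babccbabaccaac"
Scanning each position:
  Position 0: "b" => no
  Position 1: "a" => MATCH
  Position 2: "b" => no
  Position 3: "c" => no
  Position 4: "c" => no
  Position 5: "b" => no
  Position 6: "a" => MATCH
  Position 7: "b" => no
  Position 8: "a" => MATCH
  Position 9: "c" => no
  Position 10: "c" => no
  Position 11: "a" => MATCH
  Position 12: "a" => MATCH
  Position 13: "c" => no
Total occurrences: 5

5


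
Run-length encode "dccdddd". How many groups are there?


Input: dccdddd
Scanning for consecutive runs:
  Group 1: 'd' x 1 (positions 0-0)
  Group 2: 'c' x 2 (positions 1-2)
  Group 3: 'd' x 4 (positions 3-6)
Total groups: 3

3


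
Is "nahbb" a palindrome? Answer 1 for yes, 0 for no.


Input: nahbb
Reversed: bbhan
  Compare pos 0 ('n') with pos 4 ('b'): MISMATCH
  Compare pos 1 ('a') with pos 3 ('b'): MISMATCH
Result: not a palindrome

0


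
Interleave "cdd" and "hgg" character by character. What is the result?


Interleaving "cdd" and "hgg":
  Position 0: 'c' from first, 'h' from second => "ch"
  Position 1: 'd' from first, 'g' from second => "dg"
  Position 2: 'd' from first, 'g' from second => "dg"
Result: chdgdg

chdgdg


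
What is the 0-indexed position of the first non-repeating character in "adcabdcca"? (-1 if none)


Input: adcabdcca
Character frequencies:
  'a': 3
  'b': 1
  'c': 3
  'd': 2
Scanning left to right for freq == 1:
  Position 0 ('a'): freq=3, skip
  Position 1 ('d'): freq=2, skip
  Position 2 ('c'): freq=3, skip
  Position 3 ('a'): freq=3, skip
  Position 4 ('b'): unique! => answer = 4

4


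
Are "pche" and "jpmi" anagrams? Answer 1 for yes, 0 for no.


Strings: "pche", "jpmi"
Sorted first:  cehp
Sorted second: ijmp
Differ at position 0: 'c' vs 'i' => not anagrams

0


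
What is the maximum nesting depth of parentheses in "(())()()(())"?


Input: "(())()()(())"
Tracking depth:
  Position 0 '(': depth becomes 1
  Position 1 '(': depth becomes 2
  Position 2 ')': depth becomes 1
  Position 3 ')': depth becomes 0
  Position 4 '(': depth becomes 1
  Position 5 ')': depth becomes 0
  Position 6 '(': depth becomes 1
  Position 7 ')': depth becomes 0
  Position 8 '(': depth becomes 1
  Position 9 '(': depth becomes 2
  Position 10 ')': depth becomes 1
  Position 11 ')': depth becomes 0
Maximum depth reached: 2

2


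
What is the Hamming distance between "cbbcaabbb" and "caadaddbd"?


Comparing "cbbcaabbb" and "caadaddbd" position by position:
  Position 0: 'c' vs 'c' => same
  Position 1: 'b' vs 'a' => differ
  Position 2: 'b' vs 'a' => differ
  Position 3: 'c' vs 'd' => differ
  Position 4: 'a' vs 'a' => same
  Position 5: 'a' vs 'd' => differ
  Position 6: 'b' vs 'd' => differ
  Position 7: 'b' vs 'b' => same
  Position 8: 'b' vs 'd' => differ
Total differences (Hamming distance): 6

6


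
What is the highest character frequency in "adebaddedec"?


Input: adebaddedec
Character counts:
  'a': 2
  'b': 1
  'c': 1
  'd': 4
  'e': 3
Maximum frequency: 4

4


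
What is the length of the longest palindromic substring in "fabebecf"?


Input: "fabebecf"
Checking substrings for palindromes:
  [2:5] "beb" (len 3) => palindrome
  [3:6] "ebe" (len 3) => palindrome
Longest palindromic substring: "beb" with length 3

3


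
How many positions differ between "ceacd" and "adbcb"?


Comparing "ceacd" and "adbcb" position by position:
  Position 0: 'c' vs 'a' => DIFFER
  Position 1: 'e' vs 'd' => DIFFER
  Position 2: 'a' vs 'b' => DIFFER
  Position 3: 'c' vs 'c' => same
  Position 4: 'd' vs 'b' => DIFFER
Positions that differ: 4

4


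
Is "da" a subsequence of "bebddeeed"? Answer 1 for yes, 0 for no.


Check if "da" is a subsequence of "bebddeeed"
Greedy scan:
  Position 0 ('b'): no match needed
  Position 1 ('e'): no match needed
  Position 2 ('b'): no match needed
  Position 3 ('d'): matches sub[0] = 'd'
  Position 4 ('d'): no match needed
  Position 5 ('e'): no match needed
  Position 6 ('e'): no match needed
  Position 7 ('e'): no match needed
  Position 8 ('d'): no match needed
Only matched 1/2 characters => not a subsequence

0


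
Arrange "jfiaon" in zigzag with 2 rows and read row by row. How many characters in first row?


Zigzag "jfiaon" into 2 rows:
Placing characters:
  'j' => row 0
  'f' => row 1
  'i' => row 0
  'a' => row 1
  'o' => row 0
  'n' => row 1
Rows:
  Row 0: "jio"
  Row 1: "fan"
First row length: 3

3


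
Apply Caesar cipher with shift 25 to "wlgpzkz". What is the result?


Caesar cipher: shift "wlgpzkz" by 25
  'w' (pos 22) + 25 = pos 21 = 'v'
  'l' (pos 11) + 25 = pos 10 = 'k'
  'g' (pos 6) + 25 = pos 5 = 'f'
  'p' (pos 15) + 25 = pos 14 = 'o'
  'z' (pos 25) + 25 = pos 24 = 'y'
  'k' (pos 10) + 25 = pos 9 = 'j'
  'z' (pos 25) + 25 = pos 24 = 'y'
Result: vkfoyjy

vkfoyjy


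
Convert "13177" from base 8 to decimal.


Input: "13177" in base 8
Positional expansion:
  Digit '1' (value 1) x 8^4 = 4096
  Digit '3' (value 3) x 8^3 = 1536
  Digit '1' (value 1) x 8^2 = 64
  Digit '7' (value 7) x 8^1 = 56
  Digit '7' (value 7) x 8^0 = 7
Sum = 5759

5759


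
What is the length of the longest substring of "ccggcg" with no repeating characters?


Input: "ccggcg"
Sliding window (track last position of each char):
  Position 0 ('c'): window [0,0] length 1 -- new best
  Position 1 ('c'): repeat (last at 0), move window start to 1
  Position 1 ('c'): window [1,1] length 1
  Position 2 ('g'): window [1,2] length 2 -- new best
  Position 3 ('g'): repeat (last at 2), move window start to 3
  Position 3 ('g'): window [3,3] length 1
  Position 4 ('c'): window [3,4] length 2
  Position 5 ('g'): repeat (last at 3), move window start to 4
  Position 5 ('g'): window [4,5] length 2
Longest substring with no repeats: "cg" with length 2

2


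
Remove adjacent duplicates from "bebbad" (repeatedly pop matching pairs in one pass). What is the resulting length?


Input: bebbad
Stack-based adjacent duplicate removal:
  Read 'b': push. Stack: b
  Read 'e': push. Stack: be
  Read 'b': push. Stack: beb
  Read 'b': matches stack top 'b' => pop. Stack: be
  Read 'a': push. Stack: bea
  Read 'd': push. Stack: bead
Final stack: "bead" (length 4)

4


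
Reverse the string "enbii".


Input: enbii
Reading characters right to left:
  Position 4: 'i'
  Position 3: 'i'
  Position 2: 'b'
  Position 1: 'n'
  Position 0: 'e'
Reversed: iibne

iibne


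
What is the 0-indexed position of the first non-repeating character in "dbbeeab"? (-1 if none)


Input: dbbeeab
Character frequencies:
  'a': 1
  'b': 3
  'd': 1
  'e': 2
Scanning left to right for freq == 1:
  Position 0 ('d'): unique! => answer = 0

0


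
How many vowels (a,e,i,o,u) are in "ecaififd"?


Input: ecaififd
Checking each character:
  'e' at position 0: vowel (running total: 1)
  'c' at position 1: consonant
  'a' at position 2: vowel (running total: 2)
  'i' at position 3: vowel (running total: 3)
  'f' at position 4: consonant
  'i' at position 5: vowel (running total: 4)
  'f' at position 6: consonant
  'd' at position 7: consonant
Total vowels: 4

4


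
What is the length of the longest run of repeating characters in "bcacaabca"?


Input: "bcacaabca"
Scanning for longest run:
  Position 1 ('c'): new char, reset run to 1
  Position 2 ('a'): new char, reset run to 1
  Position 3 ('c'): new char, reset run to 1
  Position 4 ('a'): new char, reset run to 1
  Position 5 ('a'): continues run of 'a', length=2
  Position 6 ('b'): new char, reset run to 1
  Position 7 ('c'): new char, reset run to 1
  Position 8 ('a'): new char, reset run to 1
Longest run: 'a' with length 2

2


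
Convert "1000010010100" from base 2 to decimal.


Input: "1000010010100" in base 2
Positional expansion:
  Digit '1' (value 1) x 2^12 = 4096
  Digit '0' (value 0) x 2^11 = 0
  Digit '0' (value 0) x 2^10 = 0
  Digit '0' (value 0) x 2^9 = 0
  Digit '0' (value 0) x 2^8 = 0
  Digit '1' (value 1) x 2^7 = 128
  Digit '0' (value 0) x 2^6 = 0
  Digit '0' (value 0) x 2^5 = 0
  Digit '1' (value 1) x 2^4 = 16
  Digit '0' (value 0) x 2^3 = 0
  Digit '1' (value 1) x 2^2 = 4
  Digit '0' (value 0) x 2^1 = 0
  Digit '0' (value 0) x 2^0 = 0
Sum = 4244

4244


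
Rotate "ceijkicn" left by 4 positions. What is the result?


Input: "ceijkicn", rotate left by 4
First 4 characters: "ceij"
Remaining characters: "kicn"
Concatenate remaining + first: "kicn" + "ceij" = "kicnceij"

kicnceij


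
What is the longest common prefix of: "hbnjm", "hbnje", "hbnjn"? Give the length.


Words: hbnjm, hbnje, hbnjn
  Position 0: all 'h' => match
  Position 1: all 'b' => match
  Position 2: all 'n' => match
  Position 3: all 'j' => match
  Position 4: ('m', 'e', 'n') => mismatch, stop
LCP = "hbnj" (length 4)

4


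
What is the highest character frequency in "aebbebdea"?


Input: aebbebdea
Character counts:
  'a': 2
  'b': 3
  'd': 1
  'e': 3
Maximum frequency: 3

3


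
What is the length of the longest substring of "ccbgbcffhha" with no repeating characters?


Input: "ccbgbcffhha"
Sliding window (track last position of each char):
  Position 0 ('c'): window [0,0] length 1 -- new best
  Position 1 ('c'): repeat (last at 0), move window start to 1
  Position 1 ('c'): window [1,1] length 1
  Position 2 ('b'): window [1,2] length 2 -- new best
  Position 3 ('g'): window [1,3] length 3 -- new best
  Position 4 ('b'): repeat (last at 2), move window start to 3
  Position 4 ('b'): window [3,4] length 2
  Position 5 ('c'): window [3,5] length 3
  Position 6 ('f'): window [3,6] length 4 -- new best
  Position 7 ('f'): repeat (last at 6), move window start to 7
  Position 7 ('f'): window [7,7] length 1
  Position 8 ('h'): window [7,8] length 2
  Position 9 ('h'): repeat (last at 8), move window start to 9
  Position 9 ('h'): window [9,9] length 1
  Position 10 ('a'): window [9,10] length 2
Longest substring with no repeats: "gbcf" with length 4

4


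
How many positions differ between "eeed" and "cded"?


Comparing "eeed" and "cded" position by position:
  Position 0: 'e' vs 'c' => DIFFER
  Position 1: 'e' vs 'd' => DIFFER
  Position 2: 'e' vs 'e' => same
  Position 3: 'd' vs 'd' => same
Positions that differ: 2

2


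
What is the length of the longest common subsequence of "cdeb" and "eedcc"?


LCS of "cdeb" and "eedcc"
DP table:
           e    e    d    c    c
      0    0    0    0    0    0
  c   0    0    0    0    1    1
  d   0    0    0    1    1    1
  e   0    1    1    1    1    1
  b   0    1    1    1    1    1
LCS length = dp[4][5] = 1

1


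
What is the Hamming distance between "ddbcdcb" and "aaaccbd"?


Comparing "ddbcdcb" and "aaaccbd" position by position:
  Position 0: 'd' vs 'a' => differ
  Position 1: 'd' vs 'a' => differ
  Position 2: 'b' vs 'a' => differ
  Position 3: 'c' vs 'c' => same
  Position 4: 'd' vs 'c' => differ
  Position 5: 'c' vs 'b' => differ
  Position 6: 'b' vs 'd' => differ
Total differences (Hamming distance): 6

6


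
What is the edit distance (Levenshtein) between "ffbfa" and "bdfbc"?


Computing edit distance: "ffbfa" -> "bdfbc"
DP table:
           b    d    f    b    c
      0    1    2    3    4    5
  f   1    1    2    2    3    4
  f   2    2    2    2    3    4
  b   3    2    3    3    2    3
  f   4    3    3    3    3    3
  a   5    4    4    4    4    4
Edit distance = dp[5][5] = 4

4


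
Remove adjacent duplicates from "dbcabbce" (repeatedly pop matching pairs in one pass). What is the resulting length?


Input: dbcabbce
Stack-based adjacent duplicate removal:
  Read 'd': push. Stack: d
  Read 'b': push. Stack: db
  Read 'c': push. Stack: dbc
  Read 'a': push. Stack: dbca
  Read 'b': push. Stack: dbcab
  Read 'b': matches stack top 'b' => pop. Stack: dbca
  Read 'c': push. Stack: dbcac
  Read 'e': push. Stack: dbcace
Final stack: "dbcace" (length 6)

6


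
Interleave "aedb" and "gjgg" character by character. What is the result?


Interleaving "aedb" and "gjgg":
  Position 0: 'a' from first, 'g' from second => "ag"
  Position 1: 'e' from first, 'j' from second => "ej"
  Position 2: 'd' from first, 'g' from second => "dg"
  Position 3: 'b' from first, 'g' from second => "bg"
Result: agejdgbg

agejdgbg
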